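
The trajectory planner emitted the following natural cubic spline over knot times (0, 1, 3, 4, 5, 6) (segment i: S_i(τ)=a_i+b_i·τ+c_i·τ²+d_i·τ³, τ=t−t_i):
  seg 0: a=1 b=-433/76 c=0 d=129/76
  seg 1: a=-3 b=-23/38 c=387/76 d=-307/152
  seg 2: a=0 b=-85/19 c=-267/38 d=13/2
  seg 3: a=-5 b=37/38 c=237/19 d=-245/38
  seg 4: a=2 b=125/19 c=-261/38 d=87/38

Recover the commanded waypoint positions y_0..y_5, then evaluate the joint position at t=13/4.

y_0 = S_0(0) = a_0 = 1
y_1 = S_1(0) = a_1 = -3
y_2 = S_2(0) = a_2 = 0
y_3 = S_3(0) = a_3 = -5
y_4 = S_4(0) = a_4 = 2
y_5 = S_4(1) = 4
t_q=13/4 is in segment 2 (τ=1/4); S_2(τ)=-3541/2432

y_0=1 y_1=-3 y_2=0 y_3=-5 y_4=2 y_5=4
S(13/4) = -3541/2432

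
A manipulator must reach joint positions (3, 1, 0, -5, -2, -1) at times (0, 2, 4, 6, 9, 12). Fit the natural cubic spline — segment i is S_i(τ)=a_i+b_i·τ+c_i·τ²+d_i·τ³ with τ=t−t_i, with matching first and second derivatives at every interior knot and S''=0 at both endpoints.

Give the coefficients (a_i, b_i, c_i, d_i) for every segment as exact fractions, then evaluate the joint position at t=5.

  seg 0: a=3 b=-2089/1569 c=0 d=130/1569
  seg 1: a=1 b=-529/1569 c=260/523 d=-3631/12552
  seg 2: a=0 b=-5711/3138 c=-2591/2092 d=5639/12552
  seg 3: a=-5 b=-2170/1569 c=762/523 d=-3119/14121
  seg 4: a=-2 b=2189/1569 c=-833/1569 d=833/14121
S(5) = -10917/4184

Δ: Δ0=-1, Δ1=-1/2, Δ2=-5/2, Δ3=1, Δ4=1/3
row 1: diag=8, rhs=3; c'=1/4, d'=3/8
row 2: denom=8−2·1/4=15/2; d'=(-12−2·3/8)/(15/2)=-17/10
row 3: denom=10−2·4/15=142/15; d'=(21−2·-17/10)/(142/15)=183/71
row 4: denom=12−3·45/142=1569/142; d'=(-4−3·183/71)/(1569/142)=-1666/1569
back: M4=-1666/1569
back: M3=183/71−45/142·-1666/1569=1524/523
back: M2=-17/10−4/15·1524/523=-2591/1046
back: M1=3/8−1/4·-2591/1046=520/523
M: M0=0, M1=520/523, M2=-2591/1046, M3=1524/523, M4=-1666/1569, M5=0
seg 0: a=3, c=M0/2=0, d=(M1−M0)/(6·2)=130/1569, b=Δ0−h0·(2M0+M1)/6=-2089/1569
seg 1: a=1, c=M1/2=260/523, d=(M2−M1)/(6·2)=-3631/12552, b=Δ1−h1·(2M1+M2)/6=-529/1569
seg 2: a=0, c=M2/2=-2591/2092, d=(M3−M2)/(6·2)=5639/12552, b=Δ2−h2·(2M2+M3)/6=-5711/3138
seg 3: a=-5, c=M3/2=762/523, d=(M4−M3)/(6·3)=-3119/14121, b=Δ3−h3·(2M3+M4)/6=-2170/1569
seg 4: a=-2, c=M4/2=-833/1569, d=(M5−M4)/(6·3)=833/14121, b=Δ4−h4·(2M4+M5)/6=2189/1569
t_q=5 → seg 2, τ=1; S=0+-5711/3138·τ+-2591/2092·τ²+5639/12552·τ³=-10917/4184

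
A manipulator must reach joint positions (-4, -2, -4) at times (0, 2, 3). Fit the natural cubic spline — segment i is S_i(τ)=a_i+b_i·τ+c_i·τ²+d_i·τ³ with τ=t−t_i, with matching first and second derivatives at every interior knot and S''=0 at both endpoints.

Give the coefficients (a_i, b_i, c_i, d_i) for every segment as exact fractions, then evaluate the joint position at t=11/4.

  seg 0: a=-4 b=2 c=0 d=-1/4
  seg 1: a=-2 b=-1 c=-3/2 d=1/2
S(11/4) = -433/128

Δ: Δ0=1, Δ1=-2
row 1: diag=6, rhs=-18; c'=1/6, d'=-3
back: M1=-3
M: M0=0, M1=-3, M2=0
seg 0: a=-4, c=M0/2=0, d=(M1−M0)/(6·2)=-1/4, b=Δ0−h0·(2M0+M1)/6=2
seg 1: a=-2, c=M1/2=-3/2, d=(M2−M1)/(6·1)=1/2, b=Δ1−h1·(2M1+M2)/6=-1
t_q=11/4 → seg 1, τ=3/4; S=-2+-1·τ+-3/2·τ²+1/2·τ³=-433/128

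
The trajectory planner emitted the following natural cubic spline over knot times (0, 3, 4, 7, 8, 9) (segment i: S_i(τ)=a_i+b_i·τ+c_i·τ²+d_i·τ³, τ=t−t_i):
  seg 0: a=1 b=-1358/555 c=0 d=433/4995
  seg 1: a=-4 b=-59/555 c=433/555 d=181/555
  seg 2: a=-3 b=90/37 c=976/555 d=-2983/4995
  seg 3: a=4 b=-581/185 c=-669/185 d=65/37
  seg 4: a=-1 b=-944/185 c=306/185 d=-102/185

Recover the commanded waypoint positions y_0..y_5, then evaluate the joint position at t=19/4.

y_0 = S_0(0) = a_0 = 1
y_1 = S_1(0) = a_1 = -4
y_2 = S_2(0) = a_2 = -3
y_3 = S_3(0) = a_3 = 4
y_4 = S_4(0) = a_4 = -1
y_5 = S_4(1) = -5
t_q=19/4 is in segment 2 (τ=3/4); S_2(τ)=-5191/11840

y_0=1 y_1=-4 y_2=-3 y_3=4 y_4=-1 y_5=-5
S(19/4) = -5191/11840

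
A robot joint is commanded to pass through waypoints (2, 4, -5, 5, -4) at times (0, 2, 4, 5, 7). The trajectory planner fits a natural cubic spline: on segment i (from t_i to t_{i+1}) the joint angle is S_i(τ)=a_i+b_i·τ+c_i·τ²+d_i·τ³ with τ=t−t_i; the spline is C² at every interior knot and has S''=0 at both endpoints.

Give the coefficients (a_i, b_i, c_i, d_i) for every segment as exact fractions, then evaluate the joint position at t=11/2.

Δ: Δ0=1, Δ1=-9/2, Δ2=10, Δ3=-9/2
row 1: diag=8, rhs=-33; c'=1/4, d'=-33/8
row 2: denom=6−2·1/4=11/2; d'=(87−2·-33/8)/(11/2)=381/22
row 3: denom=6−1·2/11=64/11; d'=(-87−1·381/22)/(64/11)=-2295/128
back: M3=-2295/128
back: M2=381/22−2/11·-2295/128=1317/64
back: M1=-33/8−1/4·1317/64=-2373/256
M: M0=0, M1=-2373/256, M2=1317/64, M3=-2295/128, M4=0
seg 0: a=2, c=M0/2=0, d=(M1−M0)/(6·2)=-791/1024, b=Δ0−h0·(2M0+M1)/6=1047/256
seg 1: a=4, c=M1/2=-2373/512, d=(M2−M1)/(6·2)=2547/1024, b=Δ1−h1·(2M1+M2)/6=-663/128
seg 2: a=-5, c=M2/2=1317/128, d=(M3−M2)/(6·1)=-1643/256, b=Δ2−h2·(2M2+M3)/6=1569/256
seg 3: a=5, c=M3/2=-2295/256, d=(M4−M3)/(6·2)=765/512, b=Δ3−h3·(2M3+M4)/6=477/64
t_q=11/2 → seg 3, τ=1/2; S=5+477/64·τ+-2295/256·τ²+765/512·τ³=27329/4096

  seg 0: a=2 b=1047/256 c=0 d=-791/1024
  seg 1: a=4 b=-663/128 c=-2373/512 d=2547/1024
  seg 2: a=-5 b=1569/256 c=1317/128 d=-1643/256
  seg 3: a=5 b=477/64 c=-2295/256 d=765/512
S(11/2) = 27329/4096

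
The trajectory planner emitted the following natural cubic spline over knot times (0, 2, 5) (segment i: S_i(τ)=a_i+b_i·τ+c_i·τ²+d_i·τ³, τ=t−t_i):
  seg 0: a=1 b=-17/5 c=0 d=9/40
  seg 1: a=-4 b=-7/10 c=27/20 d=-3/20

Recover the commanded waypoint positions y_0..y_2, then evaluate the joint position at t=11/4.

y_0 = S_0(0) = a_0 = 1
y_1 = S_1(0) = a_1 = -4
y_2 = S_1(3) = 2
t_q=11/4 is in segment 1 (τ=3/4); S_1(τ)=-4901/1280

y_0=1 y_1=-4 y_2=2
S(11/4) = -4901/1280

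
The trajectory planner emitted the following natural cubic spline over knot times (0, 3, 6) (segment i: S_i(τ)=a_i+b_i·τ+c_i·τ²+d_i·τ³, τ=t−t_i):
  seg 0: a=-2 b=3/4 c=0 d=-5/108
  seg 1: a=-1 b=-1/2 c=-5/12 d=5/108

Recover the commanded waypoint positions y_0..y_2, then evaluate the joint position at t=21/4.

y_0 = S_0(0) = a_0 = -2
y_1 = S_1(0) = a_1 = -1
y_2 = S_1(3) = -5
t_q=21/4 is in segment 1 (τ=9/4); S_1(τ)=-949/256

y_0=-2 y_1=-1 y_2=-5
S(21/4) = -949/256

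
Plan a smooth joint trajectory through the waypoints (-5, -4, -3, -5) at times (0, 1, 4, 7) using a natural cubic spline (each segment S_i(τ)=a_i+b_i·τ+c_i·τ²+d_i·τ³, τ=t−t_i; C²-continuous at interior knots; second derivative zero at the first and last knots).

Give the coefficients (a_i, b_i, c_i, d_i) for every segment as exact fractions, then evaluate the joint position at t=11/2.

  seg 0: a=-5 b=92/87 c=0 d=-5/87
  seg 1: a=-4 b=77/87 c=-5/29 d=-1/261
  seg 2: a=-3 b=-22/87 c=-6/29 d=2/87
S(11/2) = -437/116

Δ: Δ0=1, Δ1=1/3, Δ2=-2/3
row 1: diag=8, rhs=-4; c'=3/8, d'=-1/2
row 2: denom=12−3·3/8=87/8; d'=(-6−3·-1/2)/(87/8)=-12/29
back: M2=-12/29
back: M1=-1/2−3/8·-12/29=-10/29
M: M0=0, M1=-10/29, M2=-12/29, M3=0
seg 0: a=-5, c=M0/2=0, d=(M1−M0)/(6·1)=-5/87, b=Δ0−h0·(2M0+M1)/6=92/87
seg 1: a=-4, c=M1/2=-5/29, d=(M2−M1)/(6·3)=-1/261, b=Δ1−h1·(2M1+M2)/6=77/87
seg 2: a=-3, c=M2/2=-6/29, d=(M3−M2)/(6·3)=2/87, b=Δ2−h2·(2M2+M3)/6=-22/87
t_q=11/2 → seg 2, τ=3/2; S=-3+-22/87·τ+-6/29·τ²+2/87·τ³=-437/116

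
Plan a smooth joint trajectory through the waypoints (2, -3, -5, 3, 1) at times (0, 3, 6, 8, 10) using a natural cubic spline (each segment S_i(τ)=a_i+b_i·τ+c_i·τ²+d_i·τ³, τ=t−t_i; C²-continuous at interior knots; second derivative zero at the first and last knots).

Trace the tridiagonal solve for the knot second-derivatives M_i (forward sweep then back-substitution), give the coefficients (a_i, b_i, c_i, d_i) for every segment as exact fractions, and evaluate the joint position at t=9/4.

Δ: Δ0=-5/3, Δ1=-2/3, Δ2=4, Δ3=-1
row 1: diag=12, rhs=6; c'=1/4, d'=1/2
row 2: denom=10−3·1/4=37/4; d'=(28−3·1/2)/(37/4)=106/37
row 3: denom=8−2·8/37=280/37; d'=(-30−2·106/37)/(280/37)=-661/140
back: M3=-661/140
back: M2=106/37−8/37·-661/140=136/35
back: M1=1/2−1/4·136/35=-33/70
M: M0=0, M1=-33/70, M2=136/35, M3=-661/140, M4=0
seg 0: a=2, c=M0/2=0, d=(M1−M0)/(6·3)=-11/420, b=Δ0−h0·(2M0+M1)/6=-601/420
seg 1: a=-3, c=M1/2=-33/140, d=(M2−M1)/(6·3)=61/252, b=Δ1−h1·(2M1+M2)/6=-449/210
seg 2: a=-5, c=M2/2=68/35, d=(M3−M2)/(6·2)=-241/336, b=Δ2−h2·(2M2+M3)/6=179/60
seg 3: a=3, c=M3/2=-661/280, d=(M4−M3)/(6·2)=661/1680, b=Δ3−h3·(2M3+M4)/6=451/210
t_q=9/4 → seg 0, τ=9/4; S=2+-601/420·τ+0·τ²+-11/420·τ³=-1943/1280

  seg 0: a=2 b=-601/420 c=0 d=-11/420
  seg 1: a=-3 b=-449/210 c=-33/140 d=61/252
  seg 2: a=-5 b=179/60 c=68/35 d=-241/336
  seg 3: a=3 b=451/210 c=-661/280 d=661/1680
S(9/4) = -1943/1280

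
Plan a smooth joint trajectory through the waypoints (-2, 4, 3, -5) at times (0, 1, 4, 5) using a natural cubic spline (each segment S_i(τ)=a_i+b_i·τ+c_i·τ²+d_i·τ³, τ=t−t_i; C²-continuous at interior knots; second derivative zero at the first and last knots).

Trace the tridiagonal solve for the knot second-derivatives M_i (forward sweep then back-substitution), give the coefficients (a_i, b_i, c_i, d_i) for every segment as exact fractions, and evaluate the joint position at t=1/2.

Δ: Δ0=6, Δ1=-1/3, Δ2=-8
row 1: diag=8, rhs=-38; c'=3/8, d'=-19/4
row 2: denom=8−3·3/8=55/8; d'=(-46−3·-19/4)/(55/8)=-254/55
back: M2=-254/55
back: M1=-19/4−3/8·-254/55=-166/55
M: M0=0, M1=-166/55, M2=-254/55, M3=0
seg 0: a=-2, c=M0/2=0, d=(M1−M0)/(6·1)=-83/165, b=Δ0−h0·(2M0+M1)/6=1073/165
seg 1: a=4, c=M1/2=-83/55, d=(M2−M1)/(6·3)=-4/45, b=Δ1−h1·(2M1+M2)/6=824/165
seg 2: a=3, c=M2/2=-127/55, d=(M3−M2)/(6·1)=127/165, b=Δ2−h2·(2M2+M3)/6=-1066/165
t_q=1/2 → seg 0, τ=1/2; S=-2+1073/165·τ+0·τ²+-83/165·τ³=523/440

  seg 0: a=-2 b=1073/165 c=0 d=-83/165
  seg 1: a=4 b=824/165 c=-83/55 d=-4/45
  seg 2: a=3 b=-1066/165 c=-127/55 d=127/165
S(1/2) = 523/440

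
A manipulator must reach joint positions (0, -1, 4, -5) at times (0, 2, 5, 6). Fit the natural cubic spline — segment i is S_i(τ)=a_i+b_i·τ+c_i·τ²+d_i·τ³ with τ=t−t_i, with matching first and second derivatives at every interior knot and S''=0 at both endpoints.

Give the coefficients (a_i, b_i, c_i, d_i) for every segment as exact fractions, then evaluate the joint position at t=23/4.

  seg 0: a=0 b=-805/426 c=0 d=74/213
  seg 1: a=-1 b=971/426 c=148/71 d=-325/426
  seg 2: a=4 b=-1238/213 c=-679/142 d=679/426
S(23/4) = -21597/9088

Δ: Δ0=-1/2, Δ1=5/3, Δ2=-9
row 1: diag=10, rhs=13; c'=3/10, d'=13/10
row 2: denom=8−3·3/10=71/10; d'=(-64−3·13/10)/(71/10)=-679/71
back: M2=-679/71
back: M1=13/10−3/10·-679/71=296/71
M: M0=0, M1=296/71, M2=-679/71, M3=0
seg 0: a=0, c=M0/2=0, d=(M1−M0)/(6·2)=74/213, b=Δ0−h0·(2M0+M1)/6=-805/426
seg 1: a=-1, c=M1/2=148/71, d=(M2−M1)/(6·3)=-325/426, b=Δ1−h1·(2M1+M2)/6=971/426
seg 2: a=4, c=M2/2=-679/142, d=(M3−M2)/(6·1)=679/426, b=Δ2−h2·(2M2+M3)/6=-1238/213
t_q=23/4 → seg 2, τ=3/4; S=4+-1238/213·τ+-679/142·τ²+679/426·τ³=-21597/9088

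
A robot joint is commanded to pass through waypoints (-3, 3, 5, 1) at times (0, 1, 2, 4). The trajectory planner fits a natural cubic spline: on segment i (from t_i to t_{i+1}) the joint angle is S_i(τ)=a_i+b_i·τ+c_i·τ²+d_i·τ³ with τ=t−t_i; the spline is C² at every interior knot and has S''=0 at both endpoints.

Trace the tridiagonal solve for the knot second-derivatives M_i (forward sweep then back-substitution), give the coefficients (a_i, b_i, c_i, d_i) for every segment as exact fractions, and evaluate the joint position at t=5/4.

Δ: Δ0=6, Δ1=2, Δ2=-2
row 1: diag=4, rhs=-24; c'=1/4, d'=-6
row 2: denom=6−1·1/4=23/4; d'=(-24−1·-6)/(23/4)=-72/23
back: M2=-72/23
back: M1=-6−1/4·-72/23=-120/23
M: M0=0, M1=-120/23, M2=-72/23, M3=0
seg 0: a=-3, c=M0/2=0, d=(M1−M0)/(6·1)=-20/23, b=Δ0−h0·(2M0+M1)/6=158/23
seg 1: a=3, c=M1/2=-60/23, d=(M2−M1)/(6·1)=8/23, b=Δ1−h1·(2M1+M2)/6=98/23
seg 2: a=5, c=M2/2=-36/23, d=(M3−M2)/(6·2)=6/23, b=Δ2−h2·(2M2+M3)/6=2/23
t_q=5/4 → seg 1, τ=1/4; S=3+98/23·τ+-60/23·τ²+8/23·τ³=719/184

  seg 0: a=-3 b=158/23 c=0 d=-20/23
  seg 1: a=3 b=98/23 c=-60/23 d=8/23
  seg 2: a=5 b=2/23 c=-36/23 d=6/23
S(5/4) = 719/184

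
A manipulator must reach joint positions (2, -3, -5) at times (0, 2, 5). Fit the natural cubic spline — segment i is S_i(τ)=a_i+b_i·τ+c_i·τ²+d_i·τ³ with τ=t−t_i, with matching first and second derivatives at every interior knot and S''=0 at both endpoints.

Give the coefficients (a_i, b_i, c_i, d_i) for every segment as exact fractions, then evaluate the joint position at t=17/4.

  seg 0: a=2 b=-43/15 c=0 d=11/120
  seg 1: a=-3 b=-53/30 c=11/20 d=-11/180
S(17/4) = -1251/256

Δ: Δ0=-5/2, Δ1=-2/3
row 1: diag=10, rhs=11; c'=3/10, d'=11/10
back: M1=11/10
M: M0=0, M1=11/10, M2=0
seg 0: a=2, c=M0/2=0, d=(M1−M0)/(6·2)=11/120, b=Δ0−h0·(2M0+M1)/6=-43/15
seg 1: a=-3, c=M1/2=11/20, d=(M2−M1)/(6·3)=-11/180, b=Δ1−h1·(2M1+M2)/6=-53/30
t_q=17/4 → seg 1, τ=9/4; S=-3+-53/30·τ+11/20·τ²+-11/180·τ³=-1251/256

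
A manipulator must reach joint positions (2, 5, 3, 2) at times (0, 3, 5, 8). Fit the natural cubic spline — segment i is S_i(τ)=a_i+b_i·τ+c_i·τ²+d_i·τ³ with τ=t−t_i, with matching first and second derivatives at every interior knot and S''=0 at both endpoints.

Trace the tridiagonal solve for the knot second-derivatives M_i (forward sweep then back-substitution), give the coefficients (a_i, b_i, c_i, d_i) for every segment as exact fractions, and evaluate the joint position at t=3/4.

  seg 0: a=2 b=5/3 c=0 d=-2/27
  seg 1: a=5 b=-1/3 c=-2/3 d=1/6
  seg 2: a=3 b=-1 c=1/3 d=-1/27
S(3/4) = 103/32

Δ: Δ0=1, Δ1=-1, Δ2=-1/3
row 1: diag=10, rhs=-12; c'=1/5, d'=-6/5
row 2: denom=10−2·1/5=48/5; d'=(4−2·-6/5)/(48/5)=2/3
back: M2=2/3
back: M1=-6/5−1/5·2/3=-4/3
M: M0=0, M1=-4/3, M2=2/3, M3=0
seg 0: a=2, c=M0/2=0, d=(M1−M0)/(6·3)=-2/27, b=Δ0−h0·(2M0+M1)/6=5/3
seg 1: a=5, c=M1/2=-2/3, d=(M2−M1)/(6·2)=1/6, b=Δ1−h1·(2M1+M2)/6=-1/3
seg 2: a=3, c=M2/2=1/3, d=(M3−M2)/(6·3)=-1/27, b=Δ2−h2·(2M2+M3)/6=-1
t_q=3/4 → seg 0, τ=3/4; S=2+5/3·τ+0·τ²+-2/27·τ³=103/32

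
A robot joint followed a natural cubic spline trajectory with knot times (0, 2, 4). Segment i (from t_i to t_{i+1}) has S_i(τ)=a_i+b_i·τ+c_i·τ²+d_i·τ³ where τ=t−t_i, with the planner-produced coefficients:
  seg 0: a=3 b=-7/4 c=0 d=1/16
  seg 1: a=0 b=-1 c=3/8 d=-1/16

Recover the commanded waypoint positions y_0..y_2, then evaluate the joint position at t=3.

y_0=3 y_1=0 y_2=-1
S(3) = -11/16

y_0 = S_0(0) = a_0 = 3
y_1 = S_1(0) = a_1 = 0
y_2 = S_1(2) = -1
t_q=3 is in segment 1 (τ=1); S_1(τ)=-11/16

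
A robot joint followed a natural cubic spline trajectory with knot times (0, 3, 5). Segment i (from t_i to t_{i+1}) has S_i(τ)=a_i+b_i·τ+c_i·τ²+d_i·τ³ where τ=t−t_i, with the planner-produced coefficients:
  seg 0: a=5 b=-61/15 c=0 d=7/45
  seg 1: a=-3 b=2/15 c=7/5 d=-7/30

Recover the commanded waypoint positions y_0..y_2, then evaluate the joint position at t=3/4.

y_0=5 y_1=-3 y_2=1
S(3/4) = 129/64

y_0 = S_0(0) = a_0 = 5
y_1 = S_1(0) = a_1 = -3
y_2 = S_1(2) = 1
t_q=3/4 is in segment 0 (τ=3/4); S_0(τ)=129/64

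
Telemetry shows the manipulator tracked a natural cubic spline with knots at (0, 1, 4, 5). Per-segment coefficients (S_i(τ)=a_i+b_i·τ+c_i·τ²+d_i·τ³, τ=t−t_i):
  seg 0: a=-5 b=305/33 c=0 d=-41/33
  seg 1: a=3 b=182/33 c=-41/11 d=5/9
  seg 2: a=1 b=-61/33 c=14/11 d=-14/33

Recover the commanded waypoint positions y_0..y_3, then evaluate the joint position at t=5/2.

y_0 = S_0(0) = a_0 = -5
y_1 = S_1(0) = a_1 = 3
y_2 = S_2(0) = a_2 = 1
y_3 = S_2(1) = 0
t_q=5/2 is in segment 1 (τ=3/2); S_1(τ)=419/88

y_0=-5 y_1=3 y_2=1 y_3=0
S(5/2) = 419/88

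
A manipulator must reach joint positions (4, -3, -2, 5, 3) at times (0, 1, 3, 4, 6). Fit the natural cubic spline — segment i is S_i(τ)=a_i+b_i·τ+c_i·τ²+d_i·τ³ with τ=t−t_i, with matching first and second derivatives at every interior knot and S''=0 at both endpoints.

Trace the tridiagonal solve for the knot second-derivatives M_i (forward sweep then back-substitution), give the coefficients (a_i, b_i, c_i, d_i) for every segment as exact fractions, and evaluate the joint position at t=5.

  seg 0: a=4 b=-2941/372 c=0 d=337/372
  seg 1: a=-3 b=-965/186 c=337/124 d=47/744
  seg 2: a=-2 b=599/93 c=96/31 d=-236/93
  seg 3: a=5 b=467/93 c=-140/31 d=70/93
S(5) = 194/31

Δ: Δ0=-7, Δ1=1/2, Δ2=7, Δ3=-1
row 1: diag=6, rhs=45; c'=1/3, d'=15/2
row 2: denom=6−2·1/3=16/3; d'=(39−2·15/2)/(16/3)=9/2
row 3: denom=6−1·3/16=93/16; d'=(-48−1·9/2)/(93/16)=-280/31
back: M3=-280/31
back: M2=9/2−3/16·-280/31=192/31
back: M1=15/2−1/3·192/31=337/62
M: M0=0, M1=337/62, M2=192/31, M3=-280/31, M4=0
seg 0: a=4, c=M0/2=0, d=(M1−M0)/(6·1)=337/372, b=Δ0−h0·(2M0+M1)/6=-2941/372
seg 1: a=-3, c=M1/2=337/124, d=(M2−M1)/(6·2)=47/744, b=Δ1−h1·(2M1+M2)/6=-965/186
seg 2: a=-2, c=M2/2=96/31, d=(M3−M2)/(6·1)=-236/93, b=Δ2−h2·(2M2+M3)/6=599/93
seg 3: a=5, c=M3/2=-140/31, d=(M4−M3)/(6·2)=70/93, b=Δ3−h3·(2M3+M4)/6=467/93
t_q=5 → seg 3, τ=1; S=5+467/93·τ+-140/31·τ²+70/93·τ³=194/31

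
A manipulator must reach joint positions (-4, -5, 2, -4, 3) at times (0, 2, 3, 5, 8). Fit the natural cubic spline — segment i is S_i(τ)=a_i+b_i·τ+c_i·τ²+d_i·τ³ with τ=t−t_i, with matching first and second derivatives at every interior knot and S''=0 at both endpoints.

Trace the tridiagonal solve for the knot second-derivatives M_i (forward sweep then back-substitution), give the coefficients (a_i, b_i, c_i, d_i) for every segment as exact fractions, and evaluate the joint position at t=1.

Δ: Δ0=-1/2, Δ1=7, Δ2=-3, Δ3=7/3
row 1: diag=6, rhs=45; c'=1/6, d'=15/2
row 2: denom=6−1·1/6=35/6; d'=(-60−1·15/2)/(35/6)=-81/7
row 3: denom=10−2·12/35=326/35; d'=(32−2·-81/7)/(326/35)=965/163
back: M3=965/163
back: M2=-81/7−12/35·965/163=-2217/163
back: M1=15/2−1/6·-2217/163=1592/163
M: M0=0, M1=1592/163, M2=-2217/163, M3=965/163, M4=0
seg 0: a=-4, c=M0/2=0, d=(M1−M0)/(6·2)=398/489, b=Δ0−h0·(2M0+M1)/6=-3673/978
seg 1: a=-5, c=M1/2=796/163, d=(M2−M1)/(6·1)=-3809/978, b=Δ1−h1·(2M1+M2)/6=5879/978
seg 2: a=2, c=M2/2=-2217/326, d=(M3−M2)/(6·2)=1591/978, b=Δ2−h2·(2M2+M3)/6=2002/489
seg 3: a=-4, c=M3/2=965/326, d=(M4−M3)/(6·3)=-965/2934, b=Δ3−h3·(2M3+M4)/6=-1754/489
t_q=1 → seg 0, τ=1; S=-4+-3673/978·τ+0·τ²+398/489·τ³=-2263/326

  seg 0: a=-4 b=-3673/978 c=0 d=398/489
  seg 1: a=-5 b=5879/978 c=796/163 d=-3809/978
  seg 2: a=2 b=2002/489 c=-2217/326 d=1591/978
  seg 3: a=-4 b=-1754/489 c=965/326 d=-965/2934
S(1) = -2263/326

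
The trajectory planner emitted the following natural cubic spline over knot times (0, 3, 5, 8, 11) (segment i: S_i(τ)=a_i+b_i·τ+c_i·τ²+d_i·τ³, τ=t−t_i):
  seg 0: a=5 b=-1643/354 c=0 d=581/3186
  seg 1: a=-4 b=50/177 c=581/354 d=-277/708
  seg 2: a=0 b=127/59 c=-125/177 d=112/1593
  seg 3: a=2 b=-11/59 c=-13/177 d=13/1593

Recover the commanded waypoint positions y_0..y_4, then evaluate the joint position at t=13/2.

y_0 = S_0(0) = a_0 = 5
y_1 = S_1(0) = a_1 = -4
y_2 = S_2(0) = a_2 = 0
y_3 = S_3(0) = a_3 = 2
y_4 = S_3(3) = 1
t_q=13/2 is in segment 2 (τ=3/2); S_2(τ)=443/236

y_0=5 y_1=-4 y_2=0 y_3=2 y_4=1
S(13/2) = 443/236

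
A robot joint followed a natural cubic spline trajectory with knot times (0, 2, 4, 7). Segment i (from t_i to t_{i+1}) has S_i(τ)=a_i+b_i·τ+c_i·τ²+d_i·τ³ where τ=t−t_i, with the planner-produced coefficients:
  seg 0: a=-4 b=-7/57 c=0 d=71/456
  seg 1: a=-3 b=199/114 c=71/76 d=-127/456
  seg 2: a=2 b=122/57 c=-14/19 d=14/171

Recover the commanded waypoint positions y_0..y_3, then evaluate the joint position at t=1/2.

y_0=-4 y_1=-3 y_2=2 y_3=4
S(1/2) = -4915/1216

y_0 = S_0(0) = a_0 = -4
y_1 = S_1(0) = a_1 = -3
y_2 = S_2(0) = a_2 = 2
y_3 = S_2(3) = 4
t_q=1/2 is in segment 0 (τ=1/2); S_0(τ)=-4915/1216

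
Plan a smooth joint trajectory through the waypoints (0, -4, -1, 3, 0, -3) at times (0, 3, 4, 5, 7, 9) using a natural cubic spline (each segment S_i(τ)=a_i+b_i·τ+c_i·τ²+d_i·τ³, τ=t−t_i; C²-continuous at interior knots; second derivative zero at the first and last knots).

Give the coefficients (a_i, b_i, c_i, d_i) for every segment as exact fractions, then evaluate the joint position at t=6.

  seg 0: a=0 b=-548/195 c=0 d=32/195
  seg 1: a=-4 b=316/195 c=96/65 d=-19/195
  seg 2: a=-1 b=167/39 c=77/65 d=-22/15
  seg 3: a=3 b=439/195 c=-209/65 d=209/312
  seg 4: a=0 b=-1003/390 c=209/260 d=-209/1560
S(6) = 1407/520

Δ: Δ0=-4/3, Δ1=3, Δ2=4, Δ3=-3/2, Δ4=-3/2
row 1: diag=8, rhs=26; c'=1/8, d'=13/4
row 2: denom=4−1·1/8=31/8; d'=(6−1·13/4)/(31/8)=22/31
row 3: denom=6−1·8/31=178/31; d'=(-33−1·22/31)/(178/31)=-1045/178
row 4: denom=8−2·31/89=650/89; d'=(0−2·-1045/178)/(650/89)=209/130
back: M4=209/130
back: M3=-1045/178−31/89·209/130=-418/65
back: M2=22/31−8/31·-418/65=154/65
back: M1=13/4−1/8·154/65=192/65
M: M0=0, M1=192/65, M2=154/65, M3=-418/65, M4=209/130, M5=0
seg 0: a=0, c=M0/2=0, d=(M1−M0)/(6·3)=32/195, b=Δ0−h0·(2M0+M1)/6=-548/195
seg 1: a=-4, c=M1/2=96/65, d=(M2−M1)/(6·1)=-19/195, b=Δ1−h1·(2M1+M2)/6=316/195
seg 2: a=-1, c=M2/2=77/65, d=(M3−M2)/(6·1)=-22/15, b=Δ2−h2·(2M2+M3)/6=167/39
seg 3: a=3, c=M3/2=-209/65, d=(M4−M3)/(6·2)=209/312, b=Δ3−h3·(2M3+M4)/6=439/195
seg 4: a=0, c=M4/2=209/260, d=(M5−M4)/(6·2)=-209/1560, b=Δ4−h4·(2M4+M5)/6=-1003/390
t_q=6 → seg 3, τ=1; S=3+439/195·τ+-209/65·τ²+209/312·τ³=1407/520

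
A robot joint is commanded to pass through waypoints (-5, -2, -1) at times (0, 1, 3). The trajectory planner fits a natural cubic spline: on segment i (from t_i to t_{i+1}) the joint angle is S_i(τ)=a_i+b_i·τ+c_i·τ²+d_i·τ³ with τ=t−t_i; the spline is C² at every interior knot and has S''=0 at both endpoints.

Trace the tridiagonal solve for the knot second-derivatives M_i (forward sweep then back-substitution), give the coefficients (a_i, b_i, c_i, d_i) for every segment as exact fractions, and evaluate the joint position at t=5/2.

  seg 0: a=-5 b=41/12 c=0 d=-5/12
  seg 1: a=-2 b=13/6 c=-5/4 d=5/24
S(5/2) = -55/64

Δ: Δ0=3, Δ1=1/2
row 1: diag=6, rhs=-15; c'=1/3, d'=-5/2
back: M1=-5/2
M: M0=0, M1=-5/2, M2=0
seg 0: a=-5, c=M0/2=0, d=(M1−M0)/(6·1)=-5/12, b=Δ0−h0·(2M0+M1)/6=41/12
seg 1: a=-2, c=M1/2=-5/4, d=(M2−M1)/(6·2)=5/24, b=Δ1−h1·(2M1+M2)/6=13/6
t_q=5/2 → seg 1, τ=3/2; S=-2+13/6·τ+-5/4·τ²+5/24·τ³=-55/64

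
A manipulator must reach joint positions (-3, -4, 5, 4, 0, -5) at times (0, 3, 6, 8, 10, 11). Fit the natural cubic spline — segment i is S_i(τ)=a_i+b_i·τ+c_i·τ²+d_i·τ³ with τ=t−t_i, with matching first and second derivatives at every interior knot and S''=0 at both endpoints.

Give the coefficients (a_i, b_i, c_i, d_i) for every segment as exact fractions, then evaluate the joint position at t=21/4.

Δ: Δ0=-1/3, Δ1=3, Δ2=-1/2, Δ3=-2, Δ4=-5
row 1: diag=12, rhs=20; c'=1/4, d'=5/3
row 2: denom=10−3·1/4=37/4; d'=(-21−3·5/3)/(37/4)=-104/37
row 3: denom=8−2·8/37=280/37; d'=(-9−2·-104/37)/(280/37)=-25/56
row 4: denom=6−2·37/140=383/70; d'=(-18−2·-25/56)/(383/70)=-2395/766
back: M4=-2395/766
back: M3=-25/56−37/140·-2395/766=291/766
back: M2=-104/37−8/37·291/766=-1108/383
back: M1=5/3−1/4·-1108/383=2746/1149
M: M0=0, M1=2746/1149, M2=-1108/383, M3=291/766, M4=-2395/766, M5=0
seg 0: a=-3, c=M0/2=0, d=(M1−M0)/(6·3)=1373/10341, b=Δ0−h0·(2M0+M1)/6=-1756/1149
seg 1: a=-4, c=M1/2=1373/1149, d=(M2−M1)/(6·3)=-3035/10341, b=Δ1−h1·(2M1+M2)/6=2363/1149
seg 2: a=5, c=M2/2=-554/383, d=(M3−M2)/(6·2)=2507/9192, b=Δ2−h2·(2M2+M3)/6=1496/1149
seg 3: a=4, c=M3/2=291/1532, d=(M4−M3)/(6·2)=-1343/4596, b=Δ3−h3·(2M3+M4)/6=-2783/2298
seg 4: a=0, c=M4/2=-2395/1532, d=(M5−M4)/(6·1)=2395/4596, b=Δ4−h4·(2M4+M5)/6=-9095/2298
t_q=21/4 → seg 1, τ=9/4; S=-4+2363/1149·τ+1373/1149·τ²+-3035/10341·τ³=81715/24512

  seg 0: a=-3 b=-1756/1149 c=0 d=1373/10341
  seg 1: a=-4 b=2363/1149 c=1373/1149 d=-3035/10341
  seg 2: a=5 b=1496/1149 c=-554/383 d=2507/9192
  seg 3: a=4 b=-2783/2298 c=291/1532 d=-1343/4596
  seg 4: a=0 b=-9095/2298 c=-2395/1532 d=2395/4596
S(21/4) = 81715/24512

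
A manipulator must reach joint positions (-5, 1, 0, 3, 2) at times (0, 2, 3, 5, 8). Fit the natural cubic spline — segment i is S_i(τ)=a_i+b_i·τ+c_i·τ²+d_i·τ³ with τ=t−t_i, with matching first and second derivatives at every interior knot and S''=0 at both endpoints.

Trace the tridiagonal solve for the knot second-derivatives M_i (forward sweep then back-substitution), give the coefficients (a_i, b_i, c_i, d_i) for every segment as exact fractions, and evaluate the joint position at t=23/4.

  seg 0: a=-5 b=2225/489 c=0 d=-379/978
  seg 1: a=1 b=-49/489 c=-379/163 d=697/489
  seg 2: a=0 b=-232/489 c=318/163 d=-1885/3912
  seg 3: a=3 b=1513/978 c=-613/652 d=613/5868
S(23/4) = 153371/41728

Δ: Δ0=3, Δ1=-1, Δ2=3/2, Δ3=-1/3
row 1: diag=6, rhs=-24; c'=1/6, d'=-4
row 2: denom=6−1·1/6=35/6; d'=(15−1·-4)/(35/6)=114/35
row 3: denom=10−2·12/35=326/35; d'=(-11−2·114/35)/(326/35)=-613/326
back: M3=-613/326
back: M2=114/35−12/35·-613/326=636/163
back: M1=-4−1/6·636/163=-758/163
M: M0=0, M1=-758/163, M2=636/163, M3=-613/326, M4=0
seg 0: a=-5, c=M0/2=0, d=(M1−M0)/(6·2)=-379/978, b=Δ0−h0·(2M0+M1)/6=2225/489
seg 1: a=1, c=M1/2=-379/163, d=(M2−M1)/(6·1)=697/489, b=Δ1−h1·(2M1+M2)/6=-49/489
seg 2: a=0, c=M2/2=318/163, d=(M3−M2)/(6·2)=-1885/3912, b=Δ2−h2·(2M2+M3)/6=-232/489
seg 3: a=3, c=M3/2=-613/652, d=(M4−M3)/(6·3)=613/5868, b=Δ3−h3·(2M3+M4)/6=1513/978
t_q=23/4 → seg 3, τ=3/4; S=3+1513/978·τ+-613/652·τ²+613/5868·τ³=153371/41728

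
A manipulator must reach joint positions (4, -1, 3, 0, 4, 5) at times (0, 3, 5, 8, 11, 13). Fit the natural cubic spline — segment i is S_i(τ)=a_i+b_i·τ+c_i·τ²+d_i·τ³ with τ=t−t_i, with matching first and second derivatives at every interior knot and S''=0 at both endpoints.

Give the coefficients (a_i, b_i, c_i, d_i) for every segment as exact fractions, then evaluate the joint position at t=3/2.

  seg 0: a=4 b=-3327/1084 c=0 d=4561/29268
  seg 1: a=-1 b=617/542 c=4561/3252 d=-395/813
  seg 2: a=3 b=1493/1626 c=-4919/3252 d=8519/29268
  seg 3: a=0 b=-971/3252 c=300/271 d=-1831/9756
  seg 4: a=4 b=2075/1626 c=-631/1084 d=631/6504
S(3/2) = -675/8672

Δ: Δ0=-5/3, Δ1=2, Δ2=-1, Δ3=4/3, Δ4=1/2
row 1: diag=10, rhs=22; c'=1/5, d'=11/5
row 2: denom=10−2·1/5=48/5; d'=(-18−2·11/5)/(48/5)=-7/3
row 3: denom=12−3·5/16=177/16; d'=(14−3·-7/3)/(177/16)=112/59
row 4: denom=10−3·16/59=542/59; d'=(-5−3·112/59)/(542/59)=-631/542
back: M4=-631/542
back: M3=112/59−16/59·-631/542=600/271
back: M2=-7/3−5/16·600/271=-4919/1626
back: M1=11/5−1/5·-4919/1626=4561/1626
M: M0=0, M1=4561/1626, M2=-4919/1626, M3=600/271, M4=-631/542, M5=0
seg 0: a=4, c=M0/2=0, d=(M1−M0)/(6·3)=4561/29268, b=Δ0−h0·(2M0+M1)/6=-3327/1084
seg 1: a=-1, c=M1/2=4561/3252, d=(M2−M1)/(6·2)=-395/813, b=Δ1−h1·(2M1+M2)/6=617/542
seg 2: a=3, c=M2/2=-4919/3252, d=(M3−M2)/(6·3)=8519/29268, b=Δ2−h2·(2M2+M3)/6=1493/1626
seg 3: a=0, c=M3/2=300/271, d=(M4−M3)/(6·3)=-1831/9756, b=Δ3−h3·(2M3+M4)/6=-971/3252
seg 4: a=4, c=M4/2=-631/1084, d=(M5−M4)/(6·2)=631/6504, b=Δ4−h4·(2M4+M5)/6=2075/1626
t_q=3/2 → seg 0, τ=3/2; S=4+-3327/1084·τ+0·τ²+4561/29268·τ³=-675/8672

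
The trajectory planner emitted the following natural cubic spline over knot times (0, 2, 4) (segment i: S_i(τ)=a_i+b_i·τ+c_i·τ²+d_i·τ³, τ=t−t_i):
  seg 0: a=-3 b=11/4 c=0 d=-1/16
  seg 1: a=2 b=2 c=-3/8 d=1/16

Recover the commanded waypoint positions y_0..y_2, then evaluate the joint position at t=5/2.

y_0=-3 y_1=2 y_2=5
S(5/2) = 373/128

y_0 = S_0(0) = a_0 = -3
y_1 = S_1(0) = a_1 = 2
y_2 = S_1(2) = 5
t_q=5/2 is in segment 1 (τ=1/2); S_1(τ)=373/128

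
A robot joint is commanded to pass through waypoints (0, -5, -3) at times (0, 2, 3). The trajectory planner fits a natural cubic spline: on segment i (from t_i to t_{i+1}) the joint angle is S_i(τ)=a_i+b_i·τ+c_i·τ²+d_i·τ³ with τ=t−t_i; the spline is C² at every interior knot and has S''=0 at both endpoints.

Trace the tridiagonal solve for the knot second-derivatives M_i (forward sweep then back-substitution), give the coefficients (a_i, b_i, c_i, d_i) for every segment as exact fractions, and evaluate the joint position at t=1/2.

  seg 0: a=0 b=-4 c=0 d=3/8
  seg 1: a=-5 b=1/2 c=9/4 d=-3/4
S(1/2) = -125/64

Δ: Δ0=-5/2, Δ1=2
row 1: diag=6, rhs=27; c'=1/6, d'=9/2
back: M1=9/2
M: M0=0, M1=9/2, M2=0
seg 0: a=0, c=M0/2=0, d=(M1−M0)/(6·2)=3/8, b=Δ0−h0·(2M0+M1)/6=-4
seg 1: a=-5, c=M1/2=9/4, d=(M2−M1)/(6·1)=-3/4, b=Δ1−h1·(2M1+M2)/6=1/2
t_q=1/2 → seg 0, τ=1/2; S=0+-4·τ+0·τ²+3/8·τ³=-125/64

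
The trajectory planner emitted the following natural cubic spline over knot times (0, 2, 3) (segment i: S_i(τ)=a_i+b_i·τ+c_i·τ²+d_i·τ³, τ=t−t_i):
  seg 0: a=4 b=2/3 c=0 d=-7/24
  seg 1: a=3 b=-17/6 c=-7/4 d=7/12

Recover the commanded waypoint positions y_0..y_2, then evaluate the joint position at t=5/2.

y_0 = S_0(0) = a_0 = 4
y_1 = S_1(0) = a_1 = 3
y_2 = S_1(1) = -1
t_q=5/2 is in segment 1 (τ=1/2); S_1(τ)=39/32

y_0=4 y_1=3 y_2=-1
S(5/2) = 39/32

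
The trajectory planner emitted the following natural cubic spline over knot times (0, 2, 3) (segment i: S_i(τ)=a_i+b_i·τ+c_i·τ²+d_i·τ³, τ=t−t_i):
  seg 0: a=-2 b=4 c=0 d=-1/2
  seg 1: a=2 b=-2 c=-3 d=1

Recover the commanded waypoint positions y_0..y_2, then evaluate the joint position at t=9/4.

y_0 = S_0(0) = a_0 = -2
y_1 = S_1(0) = a_1 = 2
y_2 = S_1(1) = -2
t_q=9/4 is in segment 1 (τ=1/4); S_1(τ)=85/64

y_0=-2 y_1=2 y_2=-2
S(9/4) = 85/64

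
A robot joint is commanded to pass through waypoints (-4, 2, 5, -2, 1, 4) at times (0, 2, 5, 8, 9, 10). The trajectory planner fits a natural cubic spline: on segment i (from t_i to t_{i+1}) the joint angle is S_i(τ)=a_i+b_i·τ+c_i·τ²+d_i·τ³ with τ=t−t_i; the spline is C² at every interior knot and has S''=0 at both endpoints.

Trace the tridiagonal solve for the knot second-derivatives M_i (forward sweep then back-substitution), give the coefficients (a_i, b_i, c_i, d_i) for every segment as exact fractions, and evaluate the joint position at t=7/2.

  seg 0: a=-4 b=9583/3081 c=0 d=-85/3081
  seg 1: a=2 b=8563/3081 c=-170/1027 d=-304/2133
  seg 2: a=5 b=-6353/3081 c=-4462/3081 d=12550/27729
  seg 3: a=-2 b=4525/3081 c=2696/1027 d=-3370/3081
  seg 4: a=1 b=10591/3081 c=-674/1027 d=674/3081
S(7/2) = 5459/1027

Δ: Δ0=3, Δ1=1, Δ2=-7/3, Δ3=3, Δ4=3
row 1: diag=10, rhs=-12; c'=3/10, d'=-6/5
row 2: denom=12−3·3/10=111/10; d'=(-20−3·-6/5)/(111/10)=-164/111
row 3: denom=8−3·10/37=266/37; d'=(32−3·-164/111)/(266/37)=674/133
row 4: denom=4−1·37/266=1027/266; d'=(0−1·674/133)/(1027/266)=-1348/1027
back: M4=-1348/1027
back: M3=674/133−37/266·-1348/1027=5392/1027
back: M2=-164/111−10/37·5392/1027=-8924/3081
back: M1=-6/5−3/10·-8924/3081=-340/1027
M: M0=0, M1=-340/1027, M2=-8924/3081, M3=5392/1027, M4=-1348/1027, M5=0
seg 0: a=-4, c=M0/2=0, d=(M1−M0)/(6·2)=-85/3081, b=Δ0−h0·(2M0+M1)/6=9583/3081
seg 1: a=2, c=M1/2=-170/1027, d=(M2−M1)/(6·3)=-304/2133, b=Δ1−h1·(2M1+M2)/6=8563/3081
seg 2: a=5, c=M2/2=-4462/3081, d=(M3−M2)/(6·3)=12550/27729, b=Δ2−h2·(2M2+M3)/6=-6353/3081
seg 3: a=-2, c=M3/2=2696/1027, d=(M4−M3)/(6·1)=-3370/3081, b=Δ3−h3·(2M3+M4)/6=4525/3081
seg 4: a=1, c=M4/2=-674/1027, d=(M5−M4)/(6·1)=674/3081, b=Δ4−h4·(2M4+M5)/6=10591/3081
t_q=7/2 → seg 1, τ=3/2; S=2+8563/3081·τ+-170/1027·τ²+-304/2133·τ³=5459/1027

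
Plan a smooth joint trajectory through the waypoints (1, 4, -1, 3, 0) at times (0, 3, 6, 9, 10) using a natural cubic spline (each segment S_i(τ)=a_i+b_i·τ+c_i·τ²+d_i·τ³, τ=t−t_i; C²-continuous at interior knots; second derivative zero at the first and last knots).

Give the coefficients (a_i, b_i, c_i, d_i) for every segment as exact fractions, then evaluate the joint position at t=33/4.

  seg 0: a=1 b=667/324 c=0 d=-343/2916
  seg 1: a=4 b=-181/162 c=-343/324 d=851/2916
  seg 2: a=-1 b=133/324 c=127/81 d=-1225/2916
  seg 3: a=3 b=-247/162 c=-239/108 d=239/324
S(33/4) = 7087/2304

Δ: Δ0=1, Δ1=-5/3, Δ2=4/3, Δ3=-3
row 1: diag=12, rhs=-16; c'=1/4, d'=-4/3
row 2: denom=12−3·1/4=45/4; d'=(18−3·-4/3)/(45/4)=88/45
row 3: denom=8−3·4/15=36/5; d'=(-26−3·88/45)/(36/5)=-239/54
back: M3=-239/54
back: M2=88/45−4/15·-239/54=254/81
back: M1=-4/3−1/4·254/81=-343/162
M: M0=0, M1=-343/162, M2=254/81, M3=-239/54, M4=0
seg 0: a=1, c=M0/2=0, d=(M1−M0)/(6·3)=-343/2916, b=Δ0−h0·(2M0+M1)/6=667/324
seg 1: a=4, c=M1/2=-343/324, d=(M2−M1)/(6·3)=851/2916, b=Δ1−h1·(2M1+M2)/6=-181/162
seg 2: a=-1, c=M2/2=127/81, d=(M3−M2)/(6·3)=-1225/2916, b=Δ2−h2·(2M2+M3)/6=133/324
seg 3: a=3, c=M3/2=-239/108, d=(M4−M3)/(6·1)=239/324, b=Δ3−h3·(2M3+M4)/6=-247/162
t_q=33/4 → seg 2, τ=9/4; S=-1+133/324·τ+127/81·τ²+-1225/2916·τ³=7087/2304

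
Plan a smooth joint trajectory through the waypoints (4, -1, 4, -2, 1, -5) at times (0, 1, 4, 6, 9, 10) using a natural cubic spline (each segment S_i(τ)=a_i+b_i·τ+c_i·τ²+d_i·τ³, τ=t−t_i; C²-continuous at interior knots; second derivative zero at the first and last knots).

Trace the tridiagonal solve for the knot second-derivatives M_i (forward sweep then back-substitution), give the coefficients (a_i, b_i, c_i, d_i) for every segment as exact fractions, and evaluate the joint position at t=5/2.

Δ: Δ0=-5, Δ1=5/3, Δ2=-3, Δ3=1, Δ4=-6
row 1: diag=8, rhs=40; c'=3/8, d'=5
row 2: denom=10−3·3/8=71/8; d'=(-28−3·5)/(71/8)=-344/71
row 3: denom=10−2·16/71=678/71; d'=(24−2·-344/71)/(678/71)=1196/339
row 4: denom=8−3·71/226=1595/226; d'=(-42−3·1196/339)/(1595/226)=-11884/1595
back: M4=-11884/1595
back: M3=1196/339−71/226·-11884/1595=28082/4785
back: M2=-344/71−16/71·28082/4785=-29512/4785
back: M1=5−3/8·-29512/4785=11664/1595
M: M0=0, M1=11664/1595, M2=-29512/4785, M3=28082/4785, M4=-11884/1595, M5=0
seg 0: a=4, c=M0/2=0, d=(M1−M0)/(6·1)=1944/1595, b=Δ0−h0·(2M0+M1)/6=-9919/1595
seg 1: a=-1, c=M1/2=5832/1595, d=(M2−M1)/(6·3)=-2932/3915, b=Δ1−h1·(2M1+M2)/6=-4087/1595
seg 2: a=4, c=M2/2=-14756/4785, d=(M3−M2)/(6·2)=331/330, b=Δ2−h2·(2M2+M3)/6=-1347/1595
seg 3: a=-2, c=M3/2=14041/4785, d=(M4−M3)/(6·3)=-2897/3915, b=Δ3−h3·(2M3+M4)/6=-5471/4785
seg 4: a=1, c=M4/2=-5942/1595, d=(M5−M4)/(6·1)=5942/4785, b=Δ4−h4·(2M4+M5)/6=-16826/4785
t_q=5/2 → seg 1, τ=3/2; S=-1+-4087/1595·τ+5832/1595·τ²+-2932/3915·τ³=273/319

  seg 0: a=4 b=-9919/1595 c=0 d=1944/1595
  seg 1: a=-1 b=-4087/1595 c=5832/1595 d=-2932/3915
  seg 2: a=4 b=-1347/1595 c=-14756/4785 d=331/330
  seg 3: a=-2 b=-5471/4785 c=14041/4785 d=-2897/3915
  seg 4: a=1 b=-16826/4785 c=-5942/1595 d=5942/4785
S(5/2) = 273/319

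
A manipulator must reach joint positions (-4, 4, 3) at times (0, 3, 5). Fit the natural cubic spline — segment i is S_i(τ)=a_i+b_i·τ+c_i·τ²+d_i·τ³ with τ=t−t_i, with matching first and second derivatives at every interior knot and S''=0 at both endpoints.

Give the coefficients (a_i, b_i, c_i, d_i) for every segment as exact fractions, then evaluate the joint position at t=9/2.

Δ: Δ0=8/3, Δ1=-1/2
row 1: diag=10, rhs=-19; c'=1/5, d'=-19/10
back: M1=-19/10
M: M0=0, M1=-19/10, M2=0
seg 0: a=-4, c=M0/2=0, d=(M1−M0)/(6·3)=-19/180, b=Δ0−h0·(2M0+M1)/6=217/60
seg 1: a=4, c=M1/2=-19/20, d=(M2−M1)/(6·2)=19/120, b=Δ1−h1·(2M1+M2)/6=23/30
t_q=9/2 → seg 1, τ=3/2; S=4+23/30·τ+-19/20·τ²+19/120·τ³=227/64

  seg 0: a=-4 b=217/60 c=0 d=-19/180
  seg 1: a=4 b=23/30 c=-19/20 d=19/120
S(9/2) = 227/64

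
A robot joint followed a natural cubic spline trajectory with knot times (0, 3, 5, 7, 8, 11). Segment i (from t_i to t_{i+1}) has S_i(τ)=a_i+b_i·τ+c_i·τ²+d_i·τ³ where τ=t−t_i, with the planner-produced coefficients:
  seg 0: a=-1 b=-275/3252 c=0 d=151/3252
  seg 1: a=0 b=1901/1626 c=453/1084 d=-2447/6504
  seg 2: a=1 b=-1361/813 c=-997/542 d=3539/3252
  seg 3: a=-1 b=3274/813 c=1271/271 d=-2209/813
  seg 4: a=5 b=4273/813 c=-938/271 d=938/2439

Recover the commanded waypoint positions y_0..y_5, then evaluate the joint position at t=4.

y_0 = S_0(0) = a_0 = -1
y_1 = S_1(0) = a_1 = 0
y_2 = S_2(0) = a_2 = 1
y_3 = S_3(0) = a_3 = -1
y_4 = S_4(0) = a_4 = 5
y_5 = S_4(3) = 0
t_q=4 is in segment 1 (τ=1); S_1(τ)=2625/2168

y_0=-1 y_1=0 y_2=1 y_3=-1 y_4=5 y_5=0
S(4) = 2625/2168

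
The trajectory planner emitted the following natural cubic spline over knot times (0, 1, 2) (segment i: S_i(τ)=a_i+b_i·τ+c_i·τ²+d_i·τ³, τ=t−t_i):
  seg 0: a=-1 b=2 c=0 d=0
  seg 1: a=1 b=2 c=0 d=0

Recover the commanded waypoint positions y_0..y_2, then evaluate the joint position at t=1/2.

y_0 = S_0(0) = a_0 = -1
y_1 = S_1(0) = a_1 = 1
y_2 = S_1(1) = 3
t_q=1/2 is in segment 0 (τ=1/2); S_0(τ)=0

y_0=-1 y_1=1 y_2=3
S(1/2) = 0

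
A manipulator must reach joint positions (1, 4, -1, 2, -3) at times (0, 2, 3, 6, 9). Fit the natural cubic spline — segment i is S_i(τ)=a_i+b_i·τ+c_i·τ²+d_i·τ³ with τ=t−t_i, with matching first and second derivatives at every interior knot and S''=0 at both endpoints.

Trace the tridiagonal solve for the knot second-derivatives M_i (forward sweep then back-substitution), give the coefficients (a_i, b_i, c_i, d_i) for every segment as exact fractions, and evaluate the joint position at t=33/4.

Δ: Δ0=3/2, Δ1=-5, Δ2=1, Δ3=-5/3
row 1: diag=6, rhs=-39; c'=1/6, d'=-13/2
row 2: denom=8−1·1/6=47/6; d'=(36−1·-13/2)/(47/6)=255/47
row 3: denom=12−3·18/47=510/47; d'=(-16−3·255/47)/(510/47)=-1517/510
back: M3=-1517/510
back: M2=255/47−18/47·-1517/510=558/85
back: M1=-13/2−1/6·558/85=-1291/170
M: M0=0, M1=-1291/170, M2=558/85, M3=-1517/510, M4=0
seg 0: a=1, c=M0/2=0, d=(M1−M0)/(6·2)=-1291/2040, b=Δ0−h0·(2M0+M1)/6=1028/255
seg 1: a=4, c=M1/2=-1291/340, d=(M2−M1)/(6·1)=2407/1020, b=Δ1−h1·(2M1+M2)/6=-1817/510
seg 2: a=-1, c=M2/2=279/85, d=(M3−M2)/(6·3)=-973/1836, b=Δ2−h2·(2M2+M3)/6=-4159/1020
seg 3: a=2, c=M3/2=-1517/1020, d=(M4−M3)/(6·3)=1517/9180, b=Δ3−h3·(2M3+M4)/6=667/510
t_q=33/4 → seg 3, τ=9/4; S=2+667/510·τ+-1517/1020·τ²+1517/9180·τ³=-3065/4352

  seg 0: a=1 b=1028/255 c=0 d=-1291/2040
  seg 1: a=4 b=-1817/510 c=-1291/340 d=2407/1020
  seg 2: a=-1 b=-4159/1020 c=279/85 d=-973/1836
  seg 3: a=2 b=667/510 c=-1517/1020 d=1517/9180
S(33/4) = -3065/4352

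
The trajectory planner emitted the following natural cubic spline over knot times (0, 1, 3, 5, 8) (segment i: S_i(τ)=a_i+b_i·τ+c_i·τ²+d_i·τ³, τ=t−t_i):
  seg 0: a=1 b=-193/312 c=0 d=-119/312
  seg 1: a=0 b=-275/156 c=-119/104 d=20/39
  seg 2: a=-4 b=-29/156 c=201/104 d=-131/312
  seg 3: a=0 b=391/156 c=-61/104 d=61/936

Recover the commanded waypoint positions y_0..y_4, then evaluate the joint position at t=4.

y_0=1 y_1=0 y_2=-4 y_3=0 y_4=4
S(4) = -139/52

y_0 = S_0(0) = a_0 = 1
y_1 = S_1(0) = a_1 = 0
y_2 = S_2(0) = a_2 = -4
y_3 = S_3(0) = a_3 = 0
y_4 = S_3(3) = 4
t_q=4 is in segment 2 (τ=1); S_2(τ)=-139/52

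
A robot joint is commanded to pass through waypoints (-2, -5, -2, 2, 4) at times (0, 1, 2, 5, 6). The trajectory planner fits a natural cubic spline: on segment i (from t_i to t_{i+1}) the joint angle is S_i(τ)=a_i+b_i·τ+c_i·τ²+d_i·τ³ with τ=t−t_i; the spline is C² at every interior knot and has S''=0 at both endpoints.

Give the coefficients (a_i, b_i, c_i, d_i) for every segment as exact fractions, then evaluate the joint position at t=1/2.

  seg 0: a=-2 b=-736/159 c=0 d=259/159
  seg 1: a=-5 b=41/159 c=259/53 d=-341/159
  seg 2: a=-2 b=572/159 c=-82/53 d=14/53
  seg 3: a=2 b=230/159 c=44/53 d=-44/159
S(1/2) = -1743/424

Δ: Δ0=-3, Δ1=3, Δ2=4/3, Δ3=2
row 1: diag=4, rhs=36; c'=1/4, d'=9
row 2: denom=8−1·1/4=31/4; d'=(-10−1·9)/(31/4)=-76/31
row 3: denom=8−3·12/31=212/31; d'=(4−3·-76/31)/(212/31)=88/53
back: M3=88/53
back: M2=-76/31−12/31·88/53=-164/53
back: M1=9−1/4·-164/53=518/53
M: M0=0, M1=518/53, M2=-164/53, M3=88/53, M4=0
seg 0: a=-2, c=M0/2=0, d=(M1−M0)/(6·1)=259/159, b=Δ0−h0·(2M0+M1)/6=-736/159
seg 1: a=-5, c=M1/2=259/53, d=(M2−M1)/(6·1)=-341/159, b=Δ1−h1·(2M1+M2)/6=41/159
seg 2: a=-2, c=M2/2=-82/53, d=(M3−M2)/(6·3)=14/53, b=Δ2−h2·(2M2+M3)/6=572/159
seg 3: a=2, c=M3/2=44/53, d=(M4−M3)/(6·1)=-44/159, b=Δ3−h3·(2M3+M4)/6=230/159
t_q=1/2 → seg 0, τ=1/2; S=-2+-736/159·τ+0·τ²+259/159·τ³=-1743/424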